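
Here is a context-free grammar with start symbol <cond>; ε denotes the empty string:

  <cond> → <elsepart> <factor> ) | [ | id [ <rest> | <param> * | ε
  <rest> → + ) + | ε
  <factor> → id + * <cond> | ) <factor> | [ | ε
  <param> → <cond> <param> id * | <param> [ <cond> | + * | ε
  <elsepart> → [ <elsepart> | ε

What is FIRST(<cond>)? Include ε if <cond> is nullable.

From <cond> → <elsepart> <factor> ): <elsepart>, <factor> nullable, take FIRST(<elsepart>) ∪ FIRST(<factor>) ∪ {)} = { ), [, id }.
<cond> → [ contributes {[}.
<cond> → id [ <rest> contributes {id}.
From <cond> → <param> *: <param> nullable, take FIRST(<param>) ∪ {*} = { ), *, +, [, id }.
<cond> → ε contributes ε.
Union: FIRST(<cond>) = { ), *, +, [, id, ε }.

{ ), *, +, [, id, ε }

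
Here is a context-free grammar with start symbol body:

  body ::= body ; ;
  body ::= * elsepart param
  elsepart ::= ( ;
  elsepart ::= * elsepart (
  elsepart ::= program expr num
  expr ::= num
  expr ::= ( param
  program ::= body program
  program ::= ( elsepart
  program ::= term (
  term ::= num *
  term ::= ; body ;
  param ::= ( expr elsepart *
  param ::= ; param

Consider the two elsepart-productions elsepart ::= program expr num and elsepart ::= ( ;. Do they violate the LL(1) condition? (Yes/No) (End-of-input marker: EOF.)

FIRST(program expr num) = { (, *, ;, num } and FIRST(( ;) = { ( }.
Both contain (, so the two alternatives are not disjoint — LL(1) conflict.

Yes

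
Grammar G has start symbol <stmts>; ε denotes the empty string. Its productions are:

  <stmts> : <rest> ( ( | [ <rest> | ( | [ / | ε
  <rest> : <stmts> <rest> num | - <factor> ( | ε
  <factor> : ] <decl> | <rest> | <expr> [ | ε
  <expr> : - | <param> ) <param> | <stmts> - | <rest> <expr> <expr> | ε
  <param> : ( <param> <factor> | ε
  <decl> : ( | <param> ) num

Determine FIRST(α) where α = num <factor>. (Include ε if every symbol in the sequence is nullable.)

num is a terminal; add {num} and stop.

{ num }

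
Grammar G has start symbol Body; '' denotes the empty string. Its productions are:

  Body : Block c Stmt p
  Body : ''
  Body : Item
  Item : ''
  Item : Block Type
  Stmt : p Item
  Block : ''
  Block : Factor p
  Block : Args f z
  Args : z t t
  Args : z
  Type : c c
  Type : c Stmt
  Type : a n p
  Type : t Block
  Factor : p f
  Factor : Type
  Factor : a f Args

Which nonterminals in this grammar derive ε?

{ Block, Body, Item }

Directly nullable (have an ''-production): Body, Item, Block.
No other nonterminal has a production whose RHS symbols are all nullable.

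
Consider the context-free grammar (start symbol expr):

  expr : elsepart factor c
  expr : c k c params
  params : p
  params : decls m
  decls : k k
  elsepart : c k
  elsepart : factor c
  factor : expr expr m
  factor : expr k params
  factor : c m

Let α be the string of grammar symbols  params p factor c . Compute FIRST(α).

Add FIRST(params) = { k, p }; params is not nullable, stop.

{ k, p }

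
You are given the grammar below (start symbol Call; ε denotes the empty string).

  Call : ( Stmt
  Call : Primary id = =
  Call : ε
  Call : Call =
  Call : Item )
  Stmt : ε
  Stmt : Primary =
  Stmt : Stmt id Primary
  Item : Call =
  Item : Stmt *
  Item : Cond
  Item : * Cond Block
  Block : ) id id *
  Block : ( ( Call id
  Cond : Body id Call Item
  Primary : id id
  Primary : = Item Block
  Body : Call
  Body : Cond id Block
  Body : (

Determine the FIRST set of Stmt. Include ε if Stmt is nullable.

{ =, id, ε }

Stmt : ε contributes ε.
From Stmt : Primary =: add FIRST(Primary) = { =, id }.
From Stmt : Stmt id Primary: Stmt nullable, take FIRST(Stmt) ∪ {id} = { =, id }.
Union: FIRST(Stmt) = { =, id, ε }.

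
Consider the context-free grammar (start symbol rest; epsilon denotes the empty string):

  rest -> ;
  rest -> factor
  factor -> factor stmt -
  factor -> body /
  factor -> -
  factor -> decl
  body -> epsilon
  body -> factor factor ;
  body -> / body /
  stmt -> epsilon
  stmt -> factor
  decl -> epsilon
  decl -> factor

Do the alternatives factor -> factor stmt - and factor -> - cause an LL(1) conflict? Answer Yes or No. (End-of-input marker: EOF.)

Yes

FIRST(factor stmt -) = { -, /, ; } and FIRST(-) = { - }.
Both contain -, so the two alternatives are not disjoint — LL(1) conflict.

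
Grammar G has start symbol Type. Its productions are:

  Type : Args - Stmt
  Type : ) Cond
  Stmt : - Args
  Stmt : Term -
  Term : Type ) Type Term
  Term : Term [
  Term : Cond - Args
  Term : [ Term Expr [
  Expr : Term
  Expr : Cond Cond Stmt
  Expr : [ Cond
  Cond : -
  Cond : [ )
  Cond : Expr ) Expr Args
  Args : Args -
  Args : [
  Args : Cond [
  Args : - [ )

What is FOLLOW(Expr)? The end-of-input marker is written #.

In Term : [ Term Expr [: add FIRST([) = { [ }.
In Cond : Expr ) Expr Args: add FIRST() Expr Args) = { ) }.
In Cond : Expr ) Expr Args: add FIRST(Args) = { ), -, [ }.
Union: FOLLOW(Expr) = { ), -, [ }.

{ ), -, [ }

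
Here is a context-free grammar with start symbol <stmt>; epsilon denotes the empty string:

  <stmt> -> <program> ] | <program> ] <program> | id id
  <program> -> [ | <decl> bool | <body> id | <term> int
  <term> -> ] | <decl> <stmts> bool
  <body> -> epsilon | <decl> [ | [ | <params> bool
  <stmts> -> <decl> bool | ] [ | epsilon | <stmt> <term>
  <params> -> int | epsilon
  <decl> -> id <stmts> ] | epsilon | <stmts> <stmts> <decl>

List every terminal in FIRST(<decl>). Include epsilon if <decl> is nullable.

<decl> -> id <stmts> ] contributes {id}.
<decl> -> epsilon contributes epsilon.
From <decl> -> <stmts> <stmts> <decl>: <stmts>, <stmts>, <decl> nullable, take FIRST(<stmts>) ∪ FIRST(<stmts>) ∪ FIRST(<decl>) = { [, ], bool, id, int }; also epsilon since the whole RHS is nullable.
Union: FIRST(<decl>) = { [, ], bool, id, int, epsilon }.

{ [, ], bool, id, int, epsilon }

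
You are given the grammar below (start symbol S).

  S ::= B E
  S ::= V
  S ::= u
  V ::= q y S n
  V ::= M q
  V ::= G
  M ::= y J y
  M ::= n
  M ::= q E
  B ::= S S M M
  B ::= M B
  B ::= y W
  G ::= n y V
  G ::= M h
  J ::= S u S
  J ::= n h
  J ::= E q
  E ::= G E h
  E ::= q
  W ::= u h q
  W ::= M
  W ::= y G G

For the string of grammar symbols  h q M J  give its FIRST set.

h is a terminal; add {h} and stop.

{ h }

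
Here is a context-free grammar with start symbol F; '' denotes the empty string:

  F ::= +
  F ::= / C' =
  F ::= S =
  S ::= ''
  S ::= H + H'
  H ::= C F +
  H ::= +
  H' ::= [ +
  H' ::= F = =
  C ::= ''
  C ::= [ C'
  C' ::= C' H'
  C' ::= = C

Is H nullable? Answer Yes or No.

Nullable nonterminals: C, S.
No production of H has an RHS whose symbols are all nullable, so H is not nullable.

No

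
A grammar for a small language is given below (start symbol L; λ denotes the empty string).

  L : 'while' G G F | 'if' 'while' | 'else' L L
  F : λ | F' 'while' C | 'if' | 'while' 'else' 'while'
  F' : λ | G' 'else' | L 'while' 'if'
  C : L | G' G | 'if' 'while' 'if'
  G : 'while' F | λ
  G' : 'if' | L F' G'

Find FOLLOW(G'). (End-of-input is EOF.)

{ EOF, 'else', 'if', 'while' }

In F' : G' 'else': add FIRST('else') = { 'else' }.
In C : G' G: add FIRST(G)\{λ} = { 'while' }.
  Since G is nullable, also add FOLLOW(C) = { EOF, 'else', 'if', 'while' }.
In G' : L F' G': G' is at the end, add FOLLOW(G') = { EOF, 'else', 'if', 'while' }.
Union: FOLLOW(G') = { EOF, 'else', 'if', 'while' }.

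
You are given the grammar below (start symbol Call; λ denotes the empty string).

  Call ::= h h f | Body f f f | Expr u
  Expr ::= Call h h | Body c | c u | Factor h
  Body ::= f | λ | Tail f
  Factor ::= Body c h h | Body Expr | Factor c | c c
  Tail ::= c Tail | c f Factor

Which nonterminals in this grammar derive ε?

{ Body }

Directly nullable (have an λ-production): Body.
No other nonterminal has a production whose RHS symbols are all nullable.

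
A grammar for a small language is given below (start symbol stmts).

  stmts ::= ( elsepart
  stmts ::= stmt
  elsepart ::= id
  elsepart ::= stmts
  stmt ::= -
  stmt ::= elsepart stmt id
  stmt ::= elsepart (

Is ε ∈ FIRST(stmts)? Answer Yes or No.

No nonterminal in this grammar is nullable.
No production of stmts has an RHS whose symbols are all nullable, so stmts is not nullable.

No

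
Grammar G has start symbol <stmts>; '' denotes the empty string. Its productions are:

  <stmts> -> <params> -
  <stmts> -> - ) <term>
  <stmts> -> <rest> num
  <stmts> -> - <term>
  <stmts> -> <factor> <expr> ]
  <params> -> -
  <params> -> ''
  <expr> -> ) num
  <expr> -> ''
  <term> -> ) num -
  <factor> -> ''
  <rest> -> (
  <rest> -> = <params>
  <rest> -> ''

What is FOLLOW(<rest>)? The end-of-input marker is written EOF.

{ num }

In <stmts> -> <rest> num: add FIRST(num) = { num }.
Union: FOLLOW(<rest>) = { num }.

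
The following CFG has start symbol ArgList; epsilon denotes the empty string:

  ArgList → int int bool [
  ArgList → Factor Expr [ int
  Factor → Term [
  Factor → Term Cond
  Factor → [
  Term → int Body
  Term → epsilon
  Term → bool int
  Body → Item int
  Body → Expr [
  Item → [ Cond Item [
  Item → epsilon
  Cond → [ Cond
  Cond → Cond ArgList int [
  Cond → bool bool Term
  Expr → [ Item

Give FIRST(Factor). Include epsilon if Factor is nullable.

{ [, bool, int }

From Factor → Term [: Term nullable, take FIRST(Term) ∪ {[} = { [, bool, int }.
From Factor → Term Cond: Term nullable, take FIRST(Term) ∪ FIRST(Cond) = { [, bool, int }.
Factor → [ contributes {[}.
Union: FIRST(Factor) = { [, bool, int }.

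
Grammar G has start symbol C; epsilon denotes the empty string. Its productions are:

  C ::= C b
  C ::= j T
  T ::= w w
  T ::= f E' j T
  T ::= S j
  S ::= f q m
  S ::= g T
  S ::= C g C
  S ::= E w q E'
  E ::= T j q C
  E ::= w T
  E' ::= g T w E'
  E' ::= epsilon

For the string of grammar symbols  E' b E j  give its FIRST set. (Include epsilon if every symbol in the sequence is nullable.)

{ b, g }

Add FIRST(E')\{epsilon} = { g }; E' is nullable, continue.
b is a terminal; add {b} and stop.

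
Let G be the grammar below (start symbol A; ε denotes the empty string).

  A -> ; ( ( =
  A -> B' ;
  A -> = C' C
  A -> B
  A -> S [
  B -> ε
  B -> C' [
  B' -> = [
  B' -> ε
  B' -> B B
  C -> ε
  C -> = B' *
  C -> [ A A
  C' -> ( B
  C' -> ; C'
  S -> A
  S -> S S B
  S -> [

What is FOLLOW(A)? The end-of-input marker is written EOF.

{ EOF, (, ;, =, [ }

A is the start symbol, so EOF ∈ FOLLOW(A).
In C -> [ A A: add FIRST(A)\{ε} = { (, ;, =, [ }.
  Since A is nullable, also add FOLLOW(C) = { EOF, (, ;, =, [ }.
In C -> [ A A: A is at the end, add FOLLOW(C) = { EOF, (, ;, =, [ }.
In S -> A: A is at the end, add FOLLOW(S) = { (, ;, =, [ }.
Union: FOLLOW(A) = { EOF, (, ;, =, [ }.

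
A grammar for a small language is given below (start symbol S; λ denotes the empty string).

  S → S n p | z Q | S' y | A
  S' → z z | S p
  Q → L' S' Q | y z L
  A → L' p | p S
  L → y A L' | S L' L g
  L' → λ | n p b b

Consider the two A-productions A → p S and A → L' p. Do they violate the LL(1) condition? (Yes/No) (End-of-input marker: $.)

FIRST(p S) = { p } and FIRST(L' p) = { n, p }.
Both contain p, so the two alternatives are not disjoint — LL(1) conflict.

Yes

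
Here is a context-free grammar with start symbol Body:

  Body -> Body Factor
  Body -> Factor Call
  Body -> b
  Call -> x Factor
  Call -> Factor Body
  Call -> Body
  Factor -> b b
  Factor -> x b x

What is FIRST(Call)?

Call -> x Factor contributes {x}.
From Call -> Factor Body: add FIRST(Factor) = { b, x }.
From Call -> Body: add FIRST(Body) = { b, x }.
Union: FIRST(Call) = { b, x }.

{ b, x }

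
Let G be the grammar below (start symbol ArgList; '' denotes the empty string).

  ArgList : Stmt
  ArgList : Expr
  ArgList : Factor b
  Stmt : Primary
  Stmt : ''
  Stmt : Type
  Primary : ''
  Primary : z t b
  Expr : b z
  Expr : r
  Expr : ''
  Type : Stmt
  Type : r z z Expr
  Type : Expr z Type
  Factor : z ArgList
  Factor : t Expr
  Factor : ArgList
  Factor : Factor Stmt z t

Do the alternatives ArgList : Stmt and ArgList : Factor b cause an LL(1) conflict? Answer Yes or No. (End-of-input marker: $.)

Yes

FIRST(Stmt) = { b, r, z, '' } and FIRST(Factor b) = { b, r, t, z }.
Both contain b, so the two alternatives are not disjoint — LL(1) conflict.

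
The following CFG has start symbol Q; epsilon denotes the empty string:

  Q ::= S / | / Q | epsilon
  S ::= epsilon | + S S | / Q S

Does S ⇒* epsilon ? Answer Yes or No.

S has an epsilon-production, so S ⇒ epsilon.

Yes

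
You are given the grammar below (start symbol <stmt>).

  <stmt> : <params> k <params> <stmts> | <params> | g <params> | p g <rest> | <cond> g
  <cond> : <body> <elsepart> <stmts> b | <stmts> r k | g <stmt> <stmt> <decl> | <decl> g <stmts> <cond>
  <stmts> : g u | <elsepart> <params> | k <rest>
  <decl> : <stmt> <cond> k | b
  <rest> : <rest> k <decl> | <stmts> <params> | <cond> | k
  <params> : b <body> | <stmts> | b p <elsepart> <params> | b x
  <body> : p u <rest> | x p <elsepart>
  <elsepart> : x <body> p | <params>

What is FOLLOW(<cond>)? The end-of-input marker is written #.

{ #, b, g, k, p, r, x }

In <stmt> : <cond> g: add FIRST(g) = { g }.
In <cond> : <decl> g <stmts> <cond>: <cond> is at the end, add FOLLOW(<cond>) = { #, b, g, k, p, r, x }.
In <decl> : <stmt> <cond> k: add FIRST(k) = { k }.
In <rest> : <cond>: <cond> is at the end, add FOLLOW(<rest>) = { #, b, g, k, p, r, x }.
Union: FOLLOW(<cond>) = { #, b, g, k, p, r, x }.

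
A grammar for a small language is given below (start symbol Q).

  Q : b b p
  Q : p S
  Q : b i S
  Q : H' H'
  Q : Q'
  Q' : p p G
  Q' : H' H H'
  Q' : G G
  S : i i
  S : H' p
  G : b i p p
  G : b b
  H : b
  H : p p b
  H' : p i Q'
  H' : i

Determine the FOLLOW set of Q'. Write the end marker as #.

{ #, b, i, p }

In Q : Q': Q' is at the end, add FOLLOW(Q) = { # }.
In H' : p i Q': Q' is at the end, add FOLLOW(H') = { #, b, i, p }.
Union: FOLLOW(Q') = { #, b, i, p }.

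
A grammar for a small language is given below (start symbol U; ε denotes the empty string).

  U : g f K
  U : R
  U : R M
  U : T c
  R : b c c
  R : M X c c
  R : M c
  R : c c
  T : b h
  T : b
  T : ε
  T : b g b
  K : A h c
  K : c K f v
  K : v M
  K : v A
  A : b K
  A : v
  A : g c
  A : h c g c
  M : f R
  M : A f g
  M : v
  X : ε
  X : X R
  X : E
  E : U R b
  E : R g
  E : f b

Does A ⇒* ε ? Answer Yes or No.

Nullable nonterminals: T, X.
No production of A has an RHS whose symbols are all nullable, so A is not nullable.

No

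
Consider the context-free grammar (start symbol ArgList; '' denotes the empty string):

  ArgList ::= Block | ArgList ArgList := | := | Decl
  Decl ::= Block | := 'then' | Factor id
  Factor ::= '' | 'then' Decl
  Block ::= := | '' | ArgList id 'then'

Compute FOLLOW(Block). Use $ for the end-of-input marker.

{ $, 'then', :=, id }

In ArgList ::= Block: Block is at the end, add FOLLOW(ArgList) = { $, 'then', :=, id }.
In Decl ::= Block: Block is at the end, add FOLLOW(Decl) = { $, 'then', :=, id }.
Union: FOLLOW(Block) = { $, 'then', :=, id }.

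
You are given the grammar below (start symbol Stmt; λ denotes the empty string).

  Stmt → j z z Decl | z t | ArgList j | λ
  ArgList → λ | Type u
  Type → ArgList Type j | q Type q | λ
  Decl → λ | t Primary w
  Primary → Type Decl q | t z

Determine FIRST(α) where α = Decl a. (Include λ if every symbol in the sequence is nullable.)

{ a, t }

Add FIRST(Decl)\{λ} = { t }; Decl is nullable, continue.
a is a terminal; add {a} and stop.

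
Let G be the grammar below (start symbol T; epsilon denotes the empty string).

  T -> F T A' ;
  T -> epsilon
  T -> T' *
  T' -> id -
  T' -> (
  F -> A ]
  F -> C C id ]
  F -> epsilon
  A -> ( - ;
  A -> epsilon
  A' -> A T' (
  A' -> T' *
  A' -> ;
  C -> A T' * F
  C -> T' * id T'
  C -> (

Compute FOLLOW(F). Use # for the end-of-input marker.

In T -> F T A' ;: add FIRST(T A' ;) = { (, ;, ], id }.
In C -> A T' * F: F is at the end, add FOLLOW(C) = { (, id }.
Union: FOLLOW(F) = { (, ;, ], id }.

{ (, ;, ], id }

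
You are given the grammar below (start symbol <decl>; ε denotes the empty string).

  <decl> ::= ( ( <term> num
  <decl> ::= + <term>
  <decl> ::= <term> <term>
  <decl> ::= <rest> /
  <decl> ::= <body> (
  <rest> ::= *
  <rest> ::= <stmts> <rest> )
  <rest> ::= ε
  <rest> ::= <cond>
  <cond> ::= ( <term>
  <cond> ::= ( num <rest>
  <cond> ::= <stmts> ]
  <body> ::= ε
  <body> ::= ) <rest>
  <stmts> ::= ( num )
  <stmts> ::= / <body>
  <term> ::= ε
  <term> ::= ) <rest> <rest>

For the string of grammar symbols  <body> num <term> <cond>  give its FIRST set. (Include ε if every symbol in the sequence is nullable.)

Add FIRST(<body>)\{ε} = { ) }; <body> is nullable, continue.
num is a terminal; add {num} and stop.

{ ), num }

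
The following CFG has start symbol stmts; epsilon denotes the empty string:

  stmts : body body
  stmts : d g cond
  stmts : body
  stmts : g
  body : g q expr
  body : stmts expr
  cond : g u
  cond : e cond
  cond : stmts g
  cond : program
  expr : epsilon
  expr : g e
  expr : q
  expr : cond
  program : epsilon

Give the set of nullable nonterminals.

{ cond, expr, program }

Directly nullable (have an epsilon-production): expr, program.
cond : program with every symbol nullable, so cond is nullable.
No other nonterminal has a production whose RHS symbols are all nullable.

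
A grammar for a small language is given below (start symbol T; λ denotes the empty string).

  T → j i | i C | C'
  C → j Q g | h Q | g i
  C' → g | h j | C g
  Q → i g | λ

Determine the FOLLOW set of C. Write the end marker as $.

In T → i C: C is at the end, add FOLLOW(T) = { $ }.
In C' → C g: add FIRST(g) = { g }.
Union: FOLLOW(C) = { $, g }.

{ $, g }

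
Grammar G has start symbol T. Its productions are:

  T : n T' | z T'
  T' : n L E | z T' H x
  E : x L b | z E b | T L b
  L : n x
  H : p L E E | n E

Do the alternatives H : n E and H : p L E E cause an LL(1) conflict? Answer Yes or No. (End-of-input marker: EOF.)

No

FIRST(n E) = { n } and FIRST(p L E E) = { p }.
The FIRST sets are disjoint and neither alternative is nullable — no conflict.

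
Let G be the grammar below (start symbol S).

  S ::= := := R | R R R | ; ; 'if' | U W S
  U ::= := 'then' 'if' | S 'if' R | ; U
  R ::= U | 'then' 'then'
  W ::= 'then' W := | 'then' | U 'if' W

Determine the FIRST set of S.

S ::= := := R contributes {:=}.
From S ::= R R R: add FIRST(R) = { 'then', :=, ; }.
S ::= ; ; 'if' contributes {;}.
From S ::= U W S: add FIRST(U) = { 'then', :=, ; }.
Union: FIRST(S) = { 'then', :=, ; }.

{ 'then', :=, ; }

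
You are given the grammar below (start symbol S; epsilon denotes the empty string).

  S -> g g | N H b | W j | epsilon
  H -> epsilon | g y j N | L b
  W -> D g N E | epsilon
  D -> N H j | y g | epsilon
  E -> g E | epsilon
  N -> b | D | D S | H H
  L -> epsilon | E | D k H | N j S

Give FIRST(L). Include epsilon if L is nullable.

L -> epsilon contributes epsilon.
From L -> E: add FIRST(E) = { g, epsilon } (including epsilon since E is nullable).
From L -> D k H: D nullable, take FIRST(D) ∪ {k} = { b, g, j, k, y }.
From L -> N j S: N nullable, take FIRST(N) ∪ {j} = { b, g, j, k, y }.
Union: FIRST(L) = { b, g, j, k, y, epsilon }.

{ b, g, j, k, y, epsilon }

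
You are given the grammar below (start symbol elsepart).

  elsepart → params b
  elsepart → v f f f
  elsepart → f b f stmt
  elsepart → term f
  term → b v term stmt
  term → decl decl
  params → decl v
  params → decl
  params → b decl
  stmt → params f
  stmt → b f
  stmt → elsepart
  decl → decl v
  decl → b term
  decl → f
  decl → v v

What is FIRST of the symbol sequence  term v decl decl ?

Add FIRST(term) = { b, f, v }; term is not nullable, stop.

{ b, f, v }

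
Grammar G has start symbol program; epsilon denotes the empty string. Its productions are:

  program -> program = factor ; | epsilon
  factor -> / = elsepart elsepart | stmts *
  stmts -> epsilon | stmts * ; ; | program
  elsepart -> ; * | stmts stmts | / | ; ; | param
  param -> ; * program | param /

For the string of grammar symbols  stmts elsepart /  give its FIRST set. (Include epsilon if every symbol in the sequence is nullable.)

Add FIRST(stmts)\{epsilon} = { *, = }; stmts is nullable, continue.
Add FIRST(elsepart)\{epsilon} = { *, /, ;, = }; elsepart is nullable, continue.
/ is a terminal; add {/} and stop.

{ *, /, ;, = }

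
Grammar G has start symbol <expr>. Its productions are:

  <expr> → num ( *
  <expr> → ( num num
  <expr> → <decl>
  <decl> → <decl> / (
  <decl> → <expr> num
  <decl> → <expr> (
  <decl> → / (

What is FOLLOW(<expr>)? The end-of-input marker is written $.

<expr> is the start symbol, so $ ∈ FOLLOW(<expr>).
In <decl> → <expr> num: add FIRST(num) = { num }.
In <decl> → <expr> (: add FIRST(() = { ( }.
Union: FOLLOW(<expr>) = { $, (, num }.

{ $, (, num }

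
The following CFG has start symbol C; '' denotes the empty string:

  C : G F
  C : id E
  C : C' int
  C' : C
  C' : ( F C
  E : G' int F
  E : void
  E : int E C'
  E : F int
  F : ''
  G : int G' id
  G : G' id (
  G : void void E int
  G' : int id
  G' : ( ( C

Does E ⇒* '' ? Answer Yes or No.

No

Nullable nonterminals: F.
No production of E has an RHS whose symbols are all nullable, so E is not nullable.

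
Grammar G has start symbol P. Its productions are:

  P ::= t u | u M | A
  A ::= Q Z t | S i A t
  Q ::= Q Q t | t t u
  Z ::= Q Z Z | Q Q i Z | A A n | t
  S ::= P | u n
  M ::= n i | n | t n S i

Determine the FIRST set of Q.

{ t }

From Q ::= Q Q t: add FIRST(Q) = { t }.
Q ::= t t u contributes {t}.
Union: FIRST(Q) = { t }.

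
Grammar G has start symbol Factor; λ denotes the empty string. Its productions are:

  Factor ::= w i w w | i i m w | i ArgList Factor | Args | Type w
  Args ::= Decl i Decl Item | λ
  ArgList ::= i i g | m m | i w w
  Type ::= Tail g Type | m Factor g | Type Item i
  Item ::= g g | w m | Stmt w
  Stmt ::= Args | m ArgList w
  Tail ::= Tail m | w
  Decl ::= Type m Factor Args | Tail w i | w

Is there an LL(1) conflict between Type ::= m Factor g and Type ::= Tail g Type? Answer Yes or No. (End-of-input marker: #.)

FIRST(m Factor g) = { m } and FIRST(Tail g Type) = { w }.
The FIRST sets are disjoint and neither alternative is nullable — no conflict.

No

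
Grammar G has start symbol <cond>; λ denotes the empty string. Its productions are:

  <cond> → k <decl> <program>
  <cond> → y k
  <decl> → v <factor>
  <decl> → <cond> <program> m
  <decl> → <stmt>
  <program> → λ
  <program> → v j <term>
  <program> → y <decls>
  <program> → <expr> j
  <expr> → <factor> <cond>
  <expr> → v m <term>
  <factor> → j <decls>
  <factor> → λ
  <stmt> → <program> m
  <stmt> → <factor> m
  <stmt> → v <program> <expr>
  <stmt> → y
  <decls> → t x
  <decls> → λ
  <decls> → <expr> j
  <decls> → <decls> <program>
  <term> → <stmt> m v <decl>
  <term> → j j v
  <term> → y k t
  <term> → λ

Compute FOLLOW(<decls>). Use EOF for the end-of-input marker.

In <program> → y <decls>: <decls> is at the end, add FOLLOW(<program>) = { EOF, j, k, m, v, y }.
In <factor> → j <decls>: <decls> is at the end, add FOLLOW(<factor>) = { EOF, j, k, m, v, y }.
In <decls> → <decls> <program>: add FIRST(<program>)\{λ} = { j, k, v, y }.
  Since <program> is nullable, also add FOLLOW(<decls>) = { EOF, j, k, m, v, y }.
Union: FOLLOW(<decls>) = { EOF, j, k, m, v, y }.

{ EOF, j, k, m, v, y }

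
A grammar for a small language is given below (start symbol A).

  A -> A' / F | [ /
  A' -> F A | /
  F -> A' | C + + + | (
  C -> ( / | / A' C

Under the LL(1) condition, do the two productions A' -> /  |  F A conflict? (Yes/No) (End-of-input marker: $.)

Yes

FIRST(/) = { / } and FIRST(F A) = { (, / }.
Both contain /, so the two alternatives are not disjoint — LL(1) conflict.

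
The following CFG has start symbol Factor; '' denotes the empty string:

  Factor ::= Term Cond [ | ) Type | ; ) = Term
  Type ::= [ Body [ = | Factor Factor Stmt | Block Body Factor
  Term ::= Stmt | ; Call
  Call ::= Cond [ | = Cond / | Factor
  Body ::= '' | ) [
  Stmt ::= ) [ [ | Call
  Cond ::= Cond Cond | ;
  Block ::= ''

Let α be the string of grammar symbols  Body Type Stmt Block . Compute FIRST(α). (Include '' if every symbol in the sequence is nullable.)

{ ), ;, =, [ }

Add FIRST(Body)\{''} = { ) }; Body is nullable, continue.
Add FIRST(Type) = { ), ;, =, [ }; Type is not nullable, stop.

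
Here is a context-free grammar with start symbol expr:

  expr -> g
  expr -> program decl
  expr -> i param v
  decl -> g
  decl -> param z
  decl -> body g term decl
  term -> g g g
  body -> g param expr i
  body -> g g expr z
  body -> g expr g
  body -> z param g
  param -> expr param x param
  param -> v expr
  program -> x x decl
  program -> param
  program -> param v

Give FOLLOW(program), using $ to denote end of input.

{ g, i, v, x, z }

In expr -> program decl: add FIRST(decl) = { g, i, v, x, z }.
Union: FOLLOW(program) = { g, i, v, x, z }.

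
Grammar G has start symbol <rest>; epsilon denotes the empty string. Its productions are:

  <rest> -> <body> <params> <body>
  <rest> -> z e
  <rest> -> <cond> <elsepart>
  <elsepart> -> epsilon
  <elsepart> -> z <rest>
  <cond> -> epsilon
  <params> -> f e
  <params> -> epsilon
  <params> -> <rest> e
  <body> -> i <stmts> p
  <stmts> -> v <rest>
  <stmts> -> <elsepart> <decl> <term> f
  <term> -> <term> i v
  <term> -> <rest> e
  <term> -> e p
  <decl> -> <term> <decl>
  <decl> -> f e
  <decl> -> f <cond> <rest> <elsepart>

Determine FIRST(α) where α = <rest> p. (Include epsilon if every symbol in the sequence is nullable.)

{ i, p, z }

Add FIRST(<rest>)\{epsilon} = { i, z }; <rest> is nullable, continue.
p is a terminal; add {p} and stop.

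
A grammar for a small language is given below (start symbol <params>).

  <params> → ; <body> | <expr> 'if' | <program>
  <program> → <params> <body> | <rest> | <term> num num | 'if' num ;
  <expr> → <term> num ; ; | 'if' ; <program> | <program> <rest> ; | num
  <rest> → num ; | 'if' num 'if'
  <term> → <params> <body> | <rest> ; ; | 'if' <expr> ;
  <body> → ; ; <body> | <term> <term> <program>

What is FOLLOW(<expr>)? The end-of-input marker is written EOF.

In <params> → <expr> 'if': add FIRST('if') = { 'if' }.
In <term> → 'if' <expr> ;: add FIRST(;) = { ; }.
Union: FOLLOW(<expr>) = { 'if', ; }.

{ 'if', ; }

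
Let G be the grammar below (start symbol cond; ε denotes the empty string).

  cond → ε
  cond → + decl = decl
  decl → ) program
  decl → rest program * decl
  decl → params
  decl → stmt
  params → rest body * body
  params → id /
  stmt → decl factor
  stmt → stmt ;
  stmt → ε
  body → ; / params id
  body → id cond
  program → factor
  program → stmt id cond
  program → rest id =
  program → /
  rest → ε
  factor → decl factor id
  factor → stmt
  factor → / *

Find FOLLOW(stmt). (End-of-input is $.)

In decl → stmt: stmt is at the end, add FOLLOW(decl) = { $, ), *, /, ;, =, id }.
In stmt → stmt ;: add FIRST(;) = { ; }.
In program → stmt id cond: add FIRST(id cond) = { id }.
In factor → stmt: stmt is at the end, add FOLLOW(factor) = { $, ), *, /, ;, =, id }.
Union: FOLLOW(stmt) = { $, ), *, /, ;, =, id }.

{ $, ), *, /, ;, =, id }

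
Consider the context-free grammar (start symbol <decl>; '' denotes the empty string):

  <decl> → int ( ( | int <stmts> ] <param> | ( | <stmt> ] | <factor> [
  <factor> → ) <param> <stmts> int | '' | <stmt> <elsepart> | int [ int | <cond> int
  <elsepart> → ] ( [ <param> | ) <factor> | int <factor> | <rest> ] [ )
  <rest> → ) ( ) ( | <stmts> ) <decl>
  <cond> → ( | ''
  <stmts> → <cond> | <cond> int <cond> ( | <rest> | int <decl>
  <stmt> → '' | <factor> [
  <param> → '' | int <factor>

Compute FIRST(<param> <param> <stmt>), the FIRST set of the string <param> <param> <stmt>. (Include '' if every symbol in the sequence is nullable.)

Add FIRST(<param>)\{''} = { int }; <param> is nullable, continue.
Add FIRST(<param>)\{''} = { int }; <param> is nullable, continue.
Add FIRST(<stmt>)\{''} = { (, ), [, ], int }; <stmt> is nullable, continue.
Every symbol is nullable, so include ''.

{ (, ), [, ], int, '' }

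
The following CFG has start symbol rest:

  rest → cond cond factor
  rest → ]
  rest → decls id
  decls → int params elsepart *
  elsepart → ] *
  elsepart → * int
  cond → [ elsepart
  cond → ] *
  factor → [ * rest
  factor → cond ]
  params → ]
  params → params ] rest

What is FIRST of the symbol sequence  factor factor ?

Add FIRST(factor) = { [, ] }; factor is not nullable, stop.

{ [, ] }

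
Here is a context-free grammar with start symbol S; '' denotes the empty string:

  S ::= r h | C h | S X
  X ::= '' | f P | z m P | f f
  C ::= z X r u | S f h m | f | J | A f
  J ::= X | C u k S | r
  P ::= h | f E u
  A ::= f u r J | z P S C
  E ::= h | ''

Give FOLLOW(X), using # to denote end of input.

{ #, f, h, r, u, z }

In S ::= S X: X is at the end, add FOLLOW(S) = { #, f, h, r, u, z }.
In C ::= z X r u: add FIRST(r u) = { r }.
In J ::= X: X is at the end, add FOLLOW(J) = { f, h, u }.
Union: FOLLOW(X) = { #, f, h, r, u, z }.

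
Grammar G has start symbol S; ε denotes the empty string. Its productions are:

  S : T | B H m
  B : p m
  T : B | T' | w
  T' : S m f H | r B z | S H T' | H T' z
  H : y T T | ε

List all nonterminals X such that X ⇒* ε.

{ H }

Directly nullable (have an ε-production): H.
No other nonterminal has a production whose RHS symbols are all nullable.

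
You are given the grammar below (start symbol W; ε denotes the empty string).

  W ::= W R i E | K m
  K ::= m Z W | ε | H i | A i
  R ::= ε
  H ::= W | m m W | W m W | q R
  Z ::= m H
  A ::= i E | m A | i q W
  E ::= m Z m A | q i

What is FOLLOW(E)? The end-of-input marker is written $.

In W ::= W R i E: E is at the end, add FOLLOW(W) = { $, i, m, q }.
In A ::= i E: E is at the end, add FOLLOW(A) = { $, i, m, q }.
Union: FOLLOW(E) = { $, i, m, q }.

{ $, i, m, q }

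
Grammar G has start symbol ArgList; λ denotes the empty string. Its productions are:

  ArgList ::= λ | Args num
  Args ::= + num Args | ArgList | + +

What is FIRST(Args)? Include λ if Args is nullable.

Args ::= + num Args contributes {+}.
From Args ::= ArgList: add FIRST(ArgList) = { +, num, λ } (including λ since ArgList is nullable).
Args ::= + + contributes {+}.
Union: FIRST(Args) = { +, num, λ }.

{ +, num, λ }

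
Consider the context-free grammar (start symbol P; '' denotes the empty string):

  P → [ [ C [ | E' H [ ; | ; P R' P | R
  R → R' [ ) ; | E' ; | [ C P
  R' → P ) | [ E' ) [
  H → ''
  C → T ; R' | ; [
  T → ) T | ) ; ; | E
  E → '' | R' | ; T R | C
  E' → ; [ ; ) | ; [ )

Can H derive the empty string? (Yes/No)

Yes

H has an ''-production, so H ⇒ ''.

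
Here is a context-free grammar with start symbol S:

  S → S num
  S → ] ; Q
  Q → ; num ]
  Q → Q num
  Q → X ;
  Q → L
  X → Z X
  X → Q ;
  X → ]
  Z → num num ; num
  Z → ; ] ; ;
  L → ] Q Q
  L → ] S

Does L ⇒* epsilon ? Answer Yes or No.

No nonterminal in this grammar is nullable.
No production of L has an RHS whose symbols are all nullable, so L is not nullable.

No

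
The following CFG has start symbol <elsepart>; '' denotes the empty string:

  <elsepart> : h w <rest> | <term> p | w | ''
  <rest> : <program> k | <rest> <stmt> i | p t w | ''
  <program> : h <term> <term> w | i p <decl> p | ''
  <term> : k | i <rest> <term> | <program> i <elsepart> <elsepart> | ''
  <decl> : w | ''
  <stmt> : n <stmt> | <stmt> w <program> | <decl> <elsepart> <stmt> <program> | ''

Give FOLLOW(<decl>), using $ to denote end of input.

In <program> : i p <decl> p: add FIRST(p) = { p }.
In <stmt> : <decl> <elsepart> <stmt> <program>: add FIRST(<elsepart> <stmt> <program>)\{''} = { h, i, k, n, p, w }.
  Since <elsepart> <stmt> <program> is nullable, also add FOLLOW(<stmt>) = { h, i, w }.
Union: FOLLOW(<decl>) = { h, i, k, n, p, w }.

{ h, i, k, n, p, w }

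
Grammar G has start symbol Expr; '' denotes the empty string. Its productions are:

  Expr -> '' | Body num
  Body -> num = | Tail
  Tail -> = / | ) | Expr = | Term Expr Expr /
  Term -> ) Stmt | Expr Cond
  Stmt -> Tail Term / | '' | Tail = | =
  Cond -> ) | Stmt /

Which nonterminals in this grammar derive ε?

Directly nullable (have an ''-production): Expr, Stmt.
No other nonterminal has a production whose RHS symbols are all nullable.

{ Expr, Stmt }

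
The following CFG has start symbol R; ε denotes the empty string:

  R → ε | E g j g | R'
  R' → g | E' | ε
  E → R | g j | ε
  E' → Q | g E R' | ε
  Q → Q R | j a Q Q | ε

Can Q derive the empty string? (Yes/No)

Yes

Q has an ε-production, so Q ⇒ ε.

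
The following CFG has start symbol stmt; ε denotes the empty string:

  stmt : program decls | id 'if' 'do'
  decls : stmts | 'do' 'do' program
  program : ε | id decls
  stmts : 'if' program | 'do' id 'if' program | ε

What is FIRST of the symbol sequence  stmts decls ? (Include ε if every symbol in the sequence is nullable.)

Add FIRST(stmts)\{ε} = { 'do', 'if' }; stmts is nullable, continue.
Add FIRST(decls)\{ε} = { 'do', 'if' }; decls is nullable, continue.
Every symbol is nullable, so include ε.

{ 'do', 'if', ε }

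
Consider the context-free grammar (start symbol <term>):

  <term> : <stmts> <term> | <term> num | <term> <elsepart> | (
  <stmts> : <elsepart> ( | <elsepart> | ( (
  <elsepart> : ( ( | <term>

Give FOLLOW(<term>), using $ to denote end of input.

{ $, (, num }

<term> is the start symbol, so $ ∈ FOLLOW(<term>).
In <term> : <stmts> <term>: <term> is at the end, add FOLLOW(<term>) = { $, (, num }.
In <term> : <term> num: add FIRST(num) = { num }.
In <term> : <term> <elsepart>: add FIRST(<elsepart>) = { ( }.
In <elsepart> : <term>: <term> is at the end, add FOLLOW(<elsepart>) = { $, (, num }.
Union: FOLLOW(<term>) = { $, (, num }.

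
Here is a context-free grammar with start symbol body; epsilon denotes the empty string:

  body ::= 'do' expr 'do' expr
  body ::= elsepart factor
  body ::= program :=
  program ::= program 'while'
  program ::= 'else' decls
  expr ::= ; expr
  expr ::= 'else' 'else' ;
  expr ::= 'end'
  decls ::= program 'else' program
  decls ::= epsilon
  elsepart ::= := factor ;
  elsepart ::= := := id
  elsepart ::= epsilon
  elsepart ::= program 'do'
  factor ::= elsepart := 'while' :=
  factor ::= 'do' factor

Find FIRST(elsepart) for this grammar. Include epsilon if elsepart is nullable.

{ 'else', :=, epsilon }

elsepart ::= := factor ; contributes {:=}.
elsepart ::= := := id contributes {:=}.
elsepart ::= epsilon contributes epsilon.
From elsepart ::= program 'do': add FIRST(program) = { 'else' }.
Union: FIRST(elsepart) = { 'else', :=, epsilon }.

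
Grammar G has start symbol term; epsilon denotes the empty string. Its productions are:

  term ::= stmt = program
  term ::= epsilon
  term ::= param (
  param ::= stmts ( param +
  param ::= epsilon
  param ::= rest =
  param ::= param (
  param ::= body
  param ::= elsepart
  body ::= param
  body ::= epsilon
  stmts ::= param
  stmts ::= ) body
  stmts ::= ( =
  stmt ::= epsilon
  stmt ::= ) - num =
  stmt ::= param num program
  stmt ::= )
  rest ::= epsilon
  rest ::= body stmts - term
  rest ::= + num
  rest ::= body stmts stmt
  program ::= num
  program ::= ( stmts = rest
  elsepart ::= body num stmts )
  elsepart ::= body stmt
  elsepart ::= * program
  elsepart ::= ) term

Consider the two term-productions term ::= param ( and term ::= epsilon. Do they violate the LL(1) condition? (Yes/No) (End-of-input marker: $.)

Yes

FIRST(param () = { (, ), *, +, -, =, num } and FIRST(epsilon) = { epsilon }.
The second alternative is nullable and FOLLOW(term) = { $, (, ), *, +, -, =, num } shares ( with FIRST of the first — conflict.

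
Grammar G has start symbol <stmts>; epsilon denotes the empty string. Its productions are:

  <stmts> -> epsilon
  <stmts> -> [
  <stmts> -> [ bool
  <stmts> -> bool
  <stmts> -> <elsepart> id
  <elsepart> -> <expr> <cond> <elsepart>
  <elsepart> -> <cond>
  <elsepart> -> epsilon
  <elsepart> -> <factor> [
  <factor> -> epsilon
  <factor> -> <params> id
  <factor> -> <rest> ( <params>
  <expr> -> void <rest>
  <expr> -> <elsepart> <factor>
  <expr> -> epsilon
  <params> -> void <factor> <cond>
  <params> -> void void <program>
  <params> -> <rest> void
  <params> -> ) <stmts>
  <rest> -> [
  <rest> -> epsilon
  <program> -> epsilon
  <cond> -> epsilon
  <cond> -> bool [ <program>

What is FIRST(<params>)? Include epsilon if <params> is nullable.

<params> -> void <factor> <cond> contributes {void}.
<params> -> void void <program> contributes {void}.
From <params> -> <rest> void: <rest> nullable, take FIRST(<rest>) ∪ {void} = { [, void }.
<params> -> ) <stmts> contributes {)}.
Union: FIRST(<params>) = { ), [, void }.

{ ), [, void }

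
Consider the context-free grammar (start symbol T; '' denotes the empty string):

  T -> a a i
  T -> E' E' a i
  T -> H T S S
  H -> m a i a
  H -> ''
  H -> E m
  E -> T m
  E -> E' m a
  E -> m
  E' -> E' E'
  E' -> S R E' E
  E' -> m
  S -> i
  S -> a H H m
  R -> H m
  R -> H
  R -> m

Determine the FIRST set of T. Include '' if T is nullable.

{ a, i, m }

T -> a a i contributes {a}.
From T -> E' E' a i: add FIRST(E') = { a, i, m }.
From T -> H T S S: H nullable, take FIRST(H) ∪ FIRST(T) = { a, i, m }.
Union: FIRST(T) = { a, i, m }.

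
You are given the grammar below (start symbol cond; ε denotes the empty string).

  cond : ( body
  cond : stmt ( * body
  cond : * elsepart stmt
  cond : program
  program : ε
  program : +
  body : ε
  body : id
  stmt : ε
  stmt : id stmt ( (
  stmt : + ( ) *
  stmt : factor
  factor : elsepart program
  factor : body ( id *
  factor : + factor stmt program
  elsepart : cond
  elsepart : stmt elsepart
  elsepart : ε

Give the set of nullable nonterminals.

{ body, cond, elsepart, factor, program, stmt }

Directly nullable (have an ε-production): program, body, stmt, elsepart.
cond : program with every symbol nullable, so cond is nullable.
factor : elsepart program with every symbol nullable, so factor is nullable.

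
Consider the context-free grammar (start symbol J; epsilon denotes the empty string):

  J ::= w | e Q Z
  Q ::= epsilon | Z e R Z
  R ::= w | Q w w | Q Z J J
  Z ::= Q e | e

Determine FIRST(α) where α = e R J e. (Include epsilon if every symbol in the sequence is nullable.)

e is a terminal; add {e} and stop.

{ e }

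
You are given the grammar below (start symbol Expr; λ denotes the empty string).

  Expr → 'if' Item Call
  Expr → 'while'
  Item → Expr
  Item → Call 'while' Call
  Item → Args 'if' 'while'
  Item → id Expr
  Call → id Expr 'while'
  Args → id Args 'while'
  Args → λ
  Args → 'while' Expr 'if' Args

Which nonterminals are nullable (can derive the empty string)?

{ Args }

Directly nullable (have an λ-production): Args.
No other nonterminal has a production whose RHS symbols are all nullable.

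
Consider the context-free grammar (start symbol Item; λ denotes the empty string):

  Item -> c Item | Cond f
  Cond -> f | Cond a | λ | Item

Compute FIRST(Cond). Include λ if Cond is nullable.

{ a, c, f, λ }

Cond -> f contributes {f}.
From Cond -> Cond a: Cond nullable, take FIRST(Cond) ∪ {a} = { a, c, f }.
Cond -> λ contributes λ.
From Cond -> Item: add FIRST(Item) = { a, c, f }.
Union: FIRST(Cond) = { a, c, f, λ }.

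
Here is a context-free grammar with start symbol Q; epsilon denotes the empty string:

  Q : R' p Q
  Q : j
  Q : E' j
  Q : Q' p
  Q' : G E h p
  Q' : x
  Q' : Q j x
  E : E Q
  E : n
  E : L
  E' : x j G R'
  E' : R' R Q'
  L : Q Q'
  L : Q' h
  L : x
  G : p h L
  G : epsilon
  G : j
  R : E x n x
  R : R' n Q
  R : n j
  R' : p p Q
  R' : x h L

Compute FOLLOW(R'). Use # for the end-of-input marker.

{ j, n, p, x }

In Q : R' p Q: add FIRST(p Q) = { p }.
In E' : x j G R': R' is at the end, add FOLLOW(E') = { j }.
In E' : R' R Q': add FIRST(R Q') = { j, n, p, x }.
In R : R' n Q: add FIRST(n Q) = { n }.
Union: FOLLOW(R') = { j, n, p, x }.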